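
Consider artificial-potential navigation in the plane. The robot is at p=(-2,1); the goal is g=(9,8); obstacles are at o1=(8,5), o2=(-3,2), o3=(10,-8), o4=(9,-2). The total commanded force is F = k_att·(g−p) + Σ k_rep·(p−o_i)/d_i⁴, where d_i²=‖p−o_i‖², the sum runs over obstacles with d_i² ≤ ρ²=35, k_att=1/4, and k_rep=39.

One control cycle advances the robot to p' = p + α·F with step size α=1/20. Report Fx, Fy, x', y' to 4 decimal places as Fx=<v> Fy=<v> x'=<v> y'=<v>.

Fx=12.5000 Fy=-8.0000 x'=-1.3750 y'=0.6000

F_att = 1/4·(g−p) = 1/4·(11,7) = (2.7500,1.7500)
o1: d²=116 > ρ²=35 → inactive
o2: d²=2 ≤ ρ²=35; F_rep = 39·(1,-1)/2² = (9.7500,-9.7500)
o3: d²=225 > ρ²=35 → inactive
o4: d²=130 > ρ²=35 → inactive
F = F_att + ΣF_rep = (12.5000,-8.0000)
p' = p + 1/20·F = (-1.3750,0.6000)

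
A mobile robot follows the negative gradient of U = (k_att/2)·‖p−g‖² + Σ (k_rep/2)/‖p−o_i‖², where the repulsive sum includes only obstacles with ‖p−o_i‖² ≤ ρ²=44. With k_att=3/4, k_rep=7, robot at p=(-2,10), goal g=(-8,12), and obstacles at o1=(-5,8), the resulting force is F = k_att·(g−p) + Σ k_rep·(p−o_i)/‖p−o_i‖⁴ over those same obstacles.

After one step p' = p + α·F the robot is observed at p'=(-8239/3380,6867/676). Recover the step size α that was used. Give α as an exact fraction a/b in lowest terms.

α = 1/10

F_att = 3/4·(g−p) = 3/4·(-6,2) = (-4.5000,1.5000)
o1: d²=13 ≤ ρ²=44; F_rep = 7·(3,2)/13² = (0.1243,0.0828)
F = F_att + ΣF_rep = (-4.3757,1.5828)
Δp = p'−p = (-0.4376,0.1583); α = Δx/Fx = (-1479/3380) / (-1479/338) = 1/10
check: Δy/Fy = (107/676) / (535/338) = 1/10 ✓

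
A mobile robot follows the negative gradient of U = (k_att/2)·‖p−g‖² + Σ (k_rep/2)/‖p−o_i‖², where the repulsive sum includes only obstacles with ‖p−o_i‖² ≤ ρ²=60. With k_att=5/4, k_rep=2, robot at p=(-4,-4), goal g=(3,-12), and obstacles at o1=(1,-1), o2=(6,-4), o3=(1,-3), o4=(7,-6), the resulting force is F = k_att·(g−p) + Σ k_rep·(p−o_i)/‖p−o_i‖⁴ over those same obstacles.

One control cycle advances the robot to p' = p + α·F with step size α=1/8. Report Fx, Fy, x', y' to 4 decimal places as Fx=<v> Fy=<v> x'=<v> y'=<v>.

F_att = 5/4·(g−p) = 5/4·(7,-8) = (8.7500,-10.0000)
o1: d²=34 ≤ ρ²=60; F_rep = 2·(-5,-3)/34² = (-0.0087,-0.0052)
o2: d²=100 > ρ²=60 → inactive
o3: d²=26 ≤ ρ²=60; F_rep = 2·(-5,-1)/26² = (-0.0148,-0.0030)
o4: d²=125 > ρ²=60 → inactive
F = F_att + ΣF_rep = (8.7266,-10.0081)
p' = p + 1/8·F = (-2.9092,-5.2510)

Fx=8.7266 Fy=-10.0081 x'=-2.9092 y'=-5.2510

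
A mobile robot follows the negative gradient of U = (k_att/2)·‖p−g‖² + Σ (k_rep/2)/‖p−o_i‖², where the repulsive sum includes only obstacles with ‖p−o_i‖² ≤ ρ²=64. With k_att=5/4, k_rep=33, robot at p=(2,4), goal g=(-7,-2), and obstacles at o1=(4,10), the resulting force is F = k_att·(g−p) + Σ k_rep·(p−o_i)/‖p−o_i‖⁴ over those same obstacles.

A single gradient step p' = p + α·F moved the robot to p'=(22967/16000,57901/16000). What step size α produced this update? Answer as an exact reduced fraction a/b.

α = 1/20

F_att = 5/4·(g−p) = 5/4·(-9,-6) = (-11.2500,-7.5000)
o1: d²=40 ≤ ρ²=64; F_rep = 33·(-2,-6)/40² = (-0.0413,-0.1237)
F = F_att + ΣF_rep = (-11.2912,-7.6238)
Δp = p'−p = (-0.5646,-0.3812); α = Δx/Fx = (-9033/16000) / (-9033/800) = 1/20
check: Δy/Fy = (-6099/16000) / (-6099/800) = 1/20 ✓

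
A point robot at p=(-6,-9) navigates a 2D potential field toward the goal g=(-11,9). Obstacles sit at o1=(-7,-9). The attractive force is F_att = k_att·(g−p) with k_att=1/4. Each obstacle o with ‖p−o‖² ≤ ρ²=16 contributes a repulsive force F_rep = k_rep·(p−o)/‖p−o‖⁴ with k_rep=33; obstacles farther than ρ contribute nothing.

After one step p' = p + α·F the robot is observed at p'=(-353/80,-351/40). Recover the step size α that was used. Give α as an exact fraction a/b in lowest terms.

α = 1/20

F_att = 1/4·(g−p) = 1/4·(-5,18) = (-1.2500,4.5000)
o1: d²=1 ≤ ρ²=16; F_rep = 33·(1,0)/1² = (33.0000,0.0000)
F = F_att + ΣF_rep = (31.7500,4.5000)
Δp = p'−p = (1.5875,0.2250); α = Δx/Fx = (127/80) / (127/4) = 1/20
check: Δy/Fy = (9/40) / (9/2) = 1/20 ✓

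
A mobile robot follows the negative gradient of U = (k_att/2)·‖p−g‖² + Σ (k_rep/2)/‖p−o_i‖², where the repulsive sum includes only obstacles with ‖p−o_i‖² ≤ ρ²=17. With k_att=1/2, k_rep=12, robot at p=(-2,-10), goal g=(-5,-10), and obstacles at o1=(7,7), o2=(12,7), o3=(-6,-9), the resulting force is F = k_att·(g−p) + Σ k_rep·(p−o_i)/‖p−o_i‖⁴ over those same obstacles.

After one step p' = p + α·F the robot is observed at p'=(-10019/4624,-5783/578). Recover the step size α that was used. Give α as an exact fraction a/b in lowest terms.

F_att = 1/2·(g−p) = 1/2·(-3,0) = (-1.5000,0.0000)
o1: d²=370 > ρ²=17 → inactive
o2: d²=485 > ρ²=17 → inactive
o3: d²=17 ≤ ρ²=17; F_rep = 12·(4,-1)/17² = (0.1661,-0.0415)
F = F_att + ΣF_rep = (-1.3339,-0.0415)
Δp = p'−p = (-0.1667,-0.0052); α = Δx/Fx = (-771/4624) / (-771/578) = 1/8
check: Δy/Fy = (-3/578) / (-12/289) = 1/8 ✓

α = 1/8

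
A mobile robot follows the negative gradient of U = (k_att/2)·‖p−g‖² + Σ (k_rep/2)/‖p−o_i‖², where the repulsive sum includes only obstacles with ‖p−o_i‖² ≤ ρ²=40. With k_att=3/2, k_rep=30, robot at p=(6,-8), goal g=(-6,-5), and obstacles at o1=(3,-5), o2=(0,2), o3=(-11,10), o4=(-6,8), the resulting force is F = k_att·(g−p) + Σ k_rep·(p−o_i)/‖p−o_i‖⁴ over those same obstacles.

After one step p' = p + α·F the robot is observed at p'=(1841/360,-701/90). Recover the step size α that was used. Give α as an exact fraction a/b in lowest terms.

α = 1/20

F_att = 3/2·(g−p) = 3/2·(-12,3) = (-18.0000,4.5000)
o1: d²=18 ≤ ρ²=40; F_rep = 30·(3,-3)/18² = (0.2778,-0.2778)
o2: d²=136 > ρ²=40 → inactive
o3: d²=613 > ρ²=40 → inactive
o4: d²=400 > ρ²=40 → inactive
F = F_att + ΣF_rep = (-17.7222,4.2222)
Δp = p'−p = (-0.8861,0.2111); α = Δx/Fx = (-319/360) / (-319/18) = 1/20
check: Δy/Fy = (19/90) / (38/9) = 1/20 ✓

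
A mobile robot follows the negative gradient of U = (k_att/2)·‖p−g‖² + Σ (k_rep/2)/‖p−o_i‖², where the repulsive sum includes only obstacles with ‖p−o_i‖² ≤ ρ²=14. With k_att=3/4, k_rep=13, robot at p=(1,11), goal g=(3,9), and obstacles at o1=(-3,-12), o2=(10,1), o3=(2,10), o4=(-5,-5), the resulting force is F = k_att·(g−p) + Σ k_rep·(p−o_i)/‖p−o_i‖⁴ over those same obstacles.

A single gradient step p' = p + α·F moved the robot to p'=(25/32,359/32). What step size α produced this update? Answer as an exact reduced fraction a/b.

F_att = 3/4·(g−p) = 3/4·(2,-2) = (1.5000,-1.5000)
o1: d²=545 > ρ²=14 → inactive
o2: d²=181 > ρ²=14 → inactive
o3: d²=2 ≤ ρ²=14; F_rep = 13·(-1,1)/2² = (-3.2500,3.2500)
o4: d²=292 > ρ²=14 → inactive
F = F_att + ΣF_rep = (-1.7500,1.7500)
Δp = p'−p = (-0.2188,0.2188); α = Δx/Fx = (-7/32) / (-7/4) = 1/8
check: Δy/Fy = (7/32) / (7/4) = 1/8 ✓

α = 1/8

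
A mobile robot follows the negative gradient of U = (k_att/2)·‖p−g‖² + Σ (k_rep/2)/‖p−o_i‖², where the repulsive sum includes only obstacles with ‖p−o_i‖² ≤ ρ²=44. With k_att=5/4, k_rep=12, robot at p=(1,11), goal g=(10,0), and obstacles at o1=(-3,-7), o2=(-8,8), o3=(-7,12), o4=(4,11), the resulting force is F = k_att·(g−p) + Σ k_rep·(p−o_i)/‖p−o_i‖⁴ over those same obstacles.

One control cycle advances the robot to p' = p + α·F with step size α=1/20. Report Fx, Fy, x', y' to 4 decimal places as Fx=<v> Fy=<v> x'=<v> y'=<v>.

F_att = 5/4·(g−p) = 5/4·(9,-11) = (11.2500,-13.7500)
o1: d²=340 > ρ²=44 → inactive
o2: d²=90 > ρ²=44 → inactive
o3: d²=65 > ρ²=44 → inactive
o4: d²=9 ≤ ρ²=44; F_rep = 12·(-3,0)/9² = (-0.4444,0.0000)
F = F_att + ΣF_rep = (10.8056,-13.7500)
p' = p + 1/20·F = (1.5403,10.3125)

Fx=10.8056 Fy=-13.7500 x'=1.5403 y'=10.3125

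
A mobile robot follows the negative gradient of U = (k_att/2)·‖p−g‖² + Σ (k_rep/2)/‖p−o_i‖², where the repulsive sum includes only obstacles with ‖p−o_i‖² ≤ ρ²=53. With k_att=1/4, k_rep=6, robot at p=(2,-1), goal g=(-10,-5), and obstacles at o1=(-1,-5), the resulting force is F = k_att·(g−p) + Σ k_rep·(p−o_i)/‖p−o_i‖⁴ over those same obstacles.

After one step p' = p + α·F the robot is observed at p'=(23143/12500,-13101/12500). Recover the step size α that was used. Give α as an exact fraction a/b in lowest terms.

F_att = 1/4·(g−p) = 1/4·(-12,-4) = (-3.0000,-1.0000)
o1: d²=25 ≤ ρ²=53; F_rep = 6·(3,4)/25² = (0.0288,0.0384)
F = F_att + ΣF_rep = (-2.9712,-0.9616)
Δp = p'−p = (-0.1486,-0.0481); α = Δx/Fx = (-1857/12500) / (-1857/625) = 1/20
check: Δy/Fy = (-601/12500) / (-601/625) = 1/20 ✓

α = 1/20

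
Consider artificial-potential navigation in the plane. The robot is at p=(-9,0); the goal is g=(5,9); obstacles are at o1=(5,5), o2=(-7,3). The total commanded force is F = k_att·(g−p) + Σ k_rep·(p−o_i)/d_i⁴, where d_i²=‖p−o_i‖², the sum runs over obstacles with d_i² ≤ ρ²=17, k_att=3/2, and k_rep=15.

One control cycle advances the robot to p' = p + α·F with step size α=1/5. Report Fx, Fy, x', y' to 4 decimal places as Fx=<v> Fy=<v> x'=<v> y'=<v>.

Fx=20.8225 Fy=13.2337 x'=-4.8355 y'=2.6467

F_att = 3/2·(g−p) = 3/2·(14,9) = (21.0000,13.5000)
o1: d²=221 > ρ²=17 → inactive
o2: d²=13 ≤ ρ²=17; F_rep = 15·(-2,-3)/13² = (-0.1775,-0.2663)
F = F_att + ΣF_rep = (20.8225,13.2337)
p' = p + 1/5·F = (-4.8355,2.6467)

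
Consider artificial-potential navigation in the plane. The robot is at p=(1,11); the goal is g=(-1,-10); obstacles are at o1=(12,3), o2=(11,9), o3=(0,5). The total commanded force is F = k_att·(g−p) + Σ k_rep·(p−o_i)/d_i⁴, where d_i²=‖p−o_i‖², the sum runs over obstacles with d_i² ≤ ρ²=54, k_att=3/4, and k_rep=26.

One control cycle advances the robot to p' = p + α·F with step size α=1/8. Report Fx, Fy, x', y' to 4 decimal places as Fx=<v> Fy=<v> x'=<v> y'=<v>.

F_att = 3/4·(g−p) = 3/4·(-2,-21) = (-1.5000,-15.7500)
o1: d²=185 > ρ²=54 → inactive
o2: d²=104 > ρ²=54 → inactive
o3: d²=37 ≤ ρ²=54; F_rep = 26·(1,6)/37² = (0.0190,0.1140)
F = F_att + ΣF_rep = (-1.4810,-15.6360)
p' = p + 1/8·F = (0.8149,9.0455)

Fx=-1.4810 Fy=-15.6360 x'=0.8149 y'=9.0455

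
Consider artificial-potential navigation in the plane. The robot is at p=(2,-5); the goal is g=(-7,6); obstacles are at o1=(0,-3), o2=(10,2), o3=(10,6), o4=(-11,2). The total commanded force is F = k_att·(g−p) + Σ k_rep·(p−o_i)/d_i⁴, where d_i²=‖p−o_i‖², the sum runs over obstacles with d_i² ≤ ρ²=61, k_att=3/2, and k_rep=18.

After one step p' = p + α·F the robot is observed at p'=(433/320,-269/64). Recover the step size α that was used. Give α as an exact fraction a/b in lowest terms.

α = 1/20

F_att = 3/2·(g−p) = 3/2·(-9,11) = (-13.5000,16.5000)
o1: d²=8 ≤ ρ²=61; F_rep = 18·(2,-2)/8² = (0.5625,-0.5625)
o2: d²=113 > ρ²=61 → inactive
o3: d²=185 > ρ²=61 → inactive
o4: d²=218 > ρ²=61 → inactive
F = F_att + ΣF_rep = (-12.9375,15.9375)
Δp = p'−p = (-0.6469,0.7969); α = Δx/Fx = (-207/320) / (-207/16) = 1/20
check: Δy/Fy = (51/64) / (255/16) = 1/20 ✓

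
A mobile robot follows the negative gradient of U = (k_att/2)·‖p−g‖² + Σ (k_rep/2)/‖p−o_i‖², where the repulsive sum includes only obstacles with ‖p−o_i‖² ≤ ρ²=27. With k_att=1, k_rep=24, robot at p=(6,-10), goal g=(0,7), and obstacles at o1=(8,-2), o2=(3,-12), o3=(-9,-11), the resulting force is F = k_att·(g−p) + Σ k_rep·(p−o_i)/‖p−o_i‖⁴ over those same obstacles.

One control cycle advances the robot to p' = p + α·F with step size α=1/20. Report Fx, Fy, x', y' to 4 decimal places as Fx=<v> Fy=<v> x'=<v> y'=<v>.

Fx=-5.5740 Fy=17.2840 x'=5.7213 y'=-9.1358

F_att = 1·(g−p) = 1·(-6,17) = (-6.0000,17.0000)
o1: d²=68 > ρ²=27 → inactive
o2: d²=13 ≤ ρ²=27; F_rep = 24·(3,2)/13² = (0.4260,0.2840)
o3: d²=226 > ρ²=27 → inactive
F = F_att + ΣF_rep = (-5.5740,17.2840)
p' = p + 1/20·F = (5.7213,-9.1358)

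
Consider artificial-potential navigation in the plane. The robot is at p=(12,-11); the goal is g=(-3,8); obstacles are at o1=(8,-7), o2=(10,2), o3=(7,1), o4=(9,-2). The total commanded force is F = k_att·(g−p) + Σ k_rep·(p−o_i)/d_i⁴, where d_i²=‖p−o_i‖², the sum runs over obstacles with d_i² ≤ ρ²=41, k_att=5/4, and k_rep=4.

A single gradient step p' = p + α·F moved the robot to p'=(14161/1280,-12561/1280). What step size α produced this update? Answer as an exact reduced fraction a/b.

F_att = 5/4·(g−p) = 5/4·(-15,19) = (-18.7500,23.7500)
o1: d²=32 ≤ ρ²=41; F_rep = 4·(4,-4)/32² = (0.0156,-0.0156)
o2: d²=173 > ρ²=41 → inactive
o3: d²=169 > ρ²=41 → inactive
o4: d²=90 > ρ²=41 → inactive
F = F_att + ΣF_rep = (-18.7344,23.7344)
Δp = p'−p = (-0.9367,1.1867); α = Δx/Fx = (-1199/1280) / (-1199/64) = 1/20
check: Δy/Fy = (1519/1280) / (1519/64) = 1/20 ✓

α = 1/20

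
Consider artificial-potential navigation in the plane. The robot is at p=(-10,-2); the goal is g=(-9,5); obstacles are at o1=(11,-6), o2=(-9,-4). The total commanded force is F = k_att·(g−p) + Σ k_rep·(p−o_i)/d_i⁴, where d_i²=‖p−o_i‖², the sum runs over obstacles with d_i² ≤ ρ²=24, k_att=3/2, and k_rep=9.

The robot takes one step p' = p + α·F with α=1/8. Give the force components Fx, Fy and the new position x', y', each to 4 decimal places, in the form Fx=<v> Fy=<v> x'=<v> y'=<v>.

F_att = 3/2·(g−p) = 3/2·(1,7) = (1.5000,10.5000)
o1: d²=457 > ρ²=24 → inactive
o2: d²=5 ≤ ρ²=24; F_rep = 9·(-1,2)/5² = (-0.3600,0.7200)
F = F_att + ΣF_rep = (1.1400,11.2200)
p' = p + 1/8·F = (-9.8575,-0.5975)

Fx=1.1400 Fy=11.2200 x'=-9.8575 y'=-0.5975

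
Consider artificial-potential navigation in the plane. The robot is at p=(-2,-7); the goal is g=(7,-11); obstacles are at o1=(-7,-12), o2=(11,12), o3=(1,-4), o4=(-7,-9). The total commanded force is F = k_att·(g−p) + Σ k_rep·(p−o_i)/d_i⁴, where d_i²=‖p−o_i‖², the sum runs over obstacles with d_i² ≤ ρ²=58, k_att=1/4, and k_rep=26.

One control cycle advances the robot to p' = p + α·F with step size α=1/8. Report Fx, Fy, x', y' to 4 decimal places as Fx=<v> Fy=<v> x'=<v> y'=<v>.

F_att = 1/4·(g−p) = 1/4·(9,-4) = (2.2500,-1.0000)
o1: d²=50 ≤ ρ²=58; F_rep = 26·(5,5)/50² = (0.0520,0.0520)
o2: d²=530 > ρ²=58 → inactive
o3: d²=18 ≤ ρ²=58; F_rep = 26·(-3,-3)/18² = (-0.2407,-0.2407)
o4: d²=29 ≤ ρ²=58; F_rep = 26·(5,2)/29² = (0.1546,0.0618)
F = F_att + ΣF_rep = (2.2158,-1.1269)
p' = p + 1/8·F = (-1.7230,-7.1409)

Fx=2.2158 Fy=-1.1269 x'=-1.7230 y'=-7.1409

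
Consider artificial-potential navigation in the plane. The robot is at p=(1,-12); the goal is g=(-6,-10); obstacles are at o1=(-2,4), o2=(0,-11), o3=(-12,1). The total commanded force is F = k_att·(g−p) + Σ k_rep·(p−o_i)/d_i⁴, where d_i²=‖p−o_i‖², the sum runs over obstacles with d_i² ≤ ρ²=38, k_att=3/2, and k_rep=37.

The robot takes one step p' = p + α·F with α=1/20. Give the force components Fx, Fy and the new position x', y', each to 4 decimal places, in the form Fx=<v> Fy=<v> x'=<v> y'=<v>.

Fx=-1.2500 Fy=-6.2500 x'=0.9375 y'=-12.3125

F_att = 3/2·(g−p) = 3/2·(-7,2) = (-10.5000,3.0000)
o1: d²=265 > ρ²=38 → inactive
o2: d²=2 ≤ ρ²=38; F_rep = 37·(1,-1)/2² = (9.2500,-9.2500)
o3: d²=338 > ρ²=38 → inactive
F = F_att + ΣF_rep = (-1.2500,-6.2500)
p' = p + 1/20·F = (0.9375,-12.3125)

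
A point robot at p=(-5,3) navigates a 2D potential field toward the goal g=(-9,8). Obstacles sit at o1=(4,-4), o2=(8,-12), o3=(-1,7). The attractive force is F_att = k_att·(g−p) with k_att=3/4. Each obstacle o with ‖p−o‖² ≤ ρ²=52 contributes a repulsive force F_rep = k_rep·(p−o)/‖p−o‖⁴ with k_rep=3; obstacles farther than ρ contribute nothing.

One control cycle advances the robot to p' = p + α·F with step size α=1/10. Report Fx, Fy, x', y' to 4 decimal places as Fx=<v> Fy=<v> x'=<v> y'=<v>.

Fx=-3.0117 Fy=3.7383 x'=-5.3012 y'=3.3738

F_att = 3/4·(g−p) = 3/4·(-4,5) = (-3.0000,3.7500)
o1: d²=130 > ρ²=52 → inactive
o2: d²=394 > ρ²=52 → inactive
o3: d²=32 ≤ ρ²=52; F_rep = 3·(-4,-4)/32² = (-0.0117,-0.0117)
F = F_att + ΣF_rep = (-3.0117,3.7383)
p' = p + 1/10·F = (-5.3012,3.3738)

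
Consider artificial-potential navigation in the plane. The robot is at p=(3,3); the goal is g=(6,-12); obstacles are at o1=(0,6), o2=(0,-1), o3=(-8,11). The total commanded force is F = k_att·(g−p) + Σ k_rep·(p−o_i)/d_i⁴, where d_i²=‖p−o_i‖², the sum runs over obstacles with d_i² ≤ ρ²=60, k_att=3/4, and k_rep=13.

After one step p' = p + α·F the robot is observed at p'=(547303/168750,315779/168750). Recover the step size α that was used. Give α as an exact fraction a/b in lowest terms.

F_att = 3/4·(g−p) = 3/4·(3,-15) = (2.2500,-11.2500)
o1: d²=18 ≤ ρ²=60; F_rep = 13·(3,-3)/18² = (0.1204,-0.1204)
o2: d²=25 ≤ ρ²=60; F_rep = 13·(3,4)/25² = (0.0624,0.0832)
o3: d²=185 > ρ²=60 → inactive
F = F_att + ΣF_rep = (2.4328,-11.2872)
Δp = p'−p = (0.2433,-1.1287); α = Δx/Fx = (41053/168750) / (41053/16875) = 1/10
check: Δy/Fy = (-190471/168750) / (-190471/16875) = 1/10 ✓

α = 1/10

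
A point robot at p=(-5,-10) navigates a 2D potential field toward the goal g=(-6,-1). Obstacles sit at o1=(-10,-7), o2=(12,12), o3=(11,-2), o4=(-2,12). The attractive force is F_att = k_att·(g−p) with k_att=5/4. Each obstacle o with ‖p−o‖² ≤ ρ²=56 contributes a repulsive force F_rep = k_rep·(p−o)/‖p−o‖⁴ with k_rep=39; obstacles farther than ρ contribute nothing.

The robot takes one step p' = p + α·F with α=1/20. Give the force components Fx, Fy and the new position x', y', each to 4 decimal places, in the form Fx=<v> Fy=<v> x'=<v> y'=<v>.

F_att = 5/4·(g−p) = 5/4·(-1,9) = (-1.2500,11.2500)
o1: d²=34 ≤ ρ²=56; F_rep = 39·(5,-3)/34² = (0.1687,-0.1012)
o2: d²=773 > ρ²=56 → inactive
o3: d²=320 > ρ²=56 → inactive
o4: d²=493 > ρ²=56 → inactive
F = F_att + ΣF_rep = (-1.0813,11.1488)
p' = p + 1/20·F = (-5.0541,-9.4426)

Fx=-1.0813 Fy=11.1488 x'=-5.0541 y'=-9.4426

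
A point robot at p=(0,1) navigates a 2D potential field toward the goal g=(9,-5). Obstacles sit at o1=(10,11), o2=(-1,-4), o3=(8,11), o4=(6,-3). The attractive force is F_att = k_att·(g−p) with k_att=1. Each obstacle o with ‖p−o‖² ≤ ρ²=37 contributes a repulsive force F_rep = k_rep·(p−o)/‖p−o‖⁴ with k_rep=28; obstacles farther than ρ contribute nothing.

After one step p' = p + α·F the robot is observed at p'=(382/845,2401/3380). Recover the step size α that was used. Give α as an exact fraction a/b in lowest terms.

α = 1/20

F_att = 1·(g−p) = 1·(9,-6) = (9.0000,-6.0000)
o1: d²=200 > ρ²=37 → inactive
o2: d²=26 ≤ ρ²=37; F_rep = 28·(1,5)/26² = (0.0414,0.2071)
o3: d²=164 > ρ²=37 → inactive
o4: d²=52 > ρ²=37 → inactive
F = F_att + ΣF_rep = (9.0414,-5.7929)
Δp = p'−p = (0.4521,-0.2896); α = Δx/Fx = (382/845) / (1528/169) = 1/20
check: Δy/Fy = (-979/3380) / (-979/169) = 1/20 ✓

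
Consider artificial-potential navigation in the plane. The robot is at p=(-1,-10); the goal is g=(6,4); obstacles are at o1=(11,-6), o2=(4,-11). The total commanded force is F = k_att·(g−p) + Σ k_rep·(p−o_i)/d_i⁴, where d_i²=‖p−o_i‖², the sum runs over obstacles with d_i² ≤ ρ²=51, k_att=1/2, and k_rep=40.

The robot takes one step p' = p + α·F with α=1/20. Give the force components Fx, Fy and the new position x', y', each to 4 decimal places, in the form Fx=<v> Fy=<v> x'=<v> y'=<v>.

F_att = 1/2·(g−p) = 1/2·(7,14) = (3.5000,7.0000)
o1: d²=160 > ρ²=51 → inactive
o2: d²=26 ≤ ρ²=51; F_rep = 40·(-5,1)/26² = (-0.2959,0.0592)
F = F_att + ΣF_rep = (3.2041,7.0592)
p' = p + 1/20·F = (-0.8398,-9.6470)

Fx=3.2041 Fy=7.0592 x'=-0.8398 y'=-9.6470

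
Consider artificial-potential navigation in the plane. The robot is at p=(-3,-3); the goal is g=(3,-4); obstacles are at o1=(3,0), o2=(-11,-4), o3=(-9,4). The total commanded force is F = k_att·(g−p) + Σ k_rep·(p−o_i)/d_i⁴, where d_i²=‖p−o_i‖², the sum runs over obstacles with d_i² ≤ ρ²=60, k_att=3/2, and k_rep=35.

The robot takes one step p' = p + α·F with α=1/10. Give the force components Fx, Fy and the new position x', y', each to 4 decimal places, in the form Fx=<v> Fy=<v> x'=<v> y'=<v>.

Fx=8.8963 Fy=-1.5519 x'=-2.1104 y'=-3.1552

F_att = 3/2·(g−p) = 3/2·(6,-1) = (9.0000,-1.5000)
o1: d²=45 ≤ ρ²=60; F_rep = 35·(-6,-3)/45² = (-0.1037,-0.0519)
o2: d²=65 > ρ²=60 → inactive
o3: d²=85 > ρ²=60 → inactive
F = F_att + ΣF_rep = (8.8963,-1.5519)
p' = p + 1/10·F = (-2.1104,-3.1552)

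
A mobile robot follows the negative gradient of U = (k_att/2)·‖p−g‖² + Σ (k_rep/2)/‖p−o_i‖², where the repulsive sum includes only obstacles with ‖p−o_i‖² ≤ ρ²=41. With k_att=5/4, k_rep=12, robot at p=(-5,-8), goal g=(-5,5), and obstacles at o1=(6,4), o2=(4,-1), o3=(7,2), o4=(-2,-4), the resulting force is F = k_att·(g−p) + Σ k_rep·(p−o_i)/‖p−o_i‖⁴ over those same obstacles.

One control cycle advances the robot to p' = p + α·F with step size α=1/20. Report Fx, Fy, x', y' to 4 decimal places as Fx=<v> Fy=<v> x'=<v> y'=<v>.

F_att = 5/4·(g−p) = 5/4·(0,13) = (0.0000,16.2500)
o1: d²=265 > ρ²=41 → inactive
o2: d²=130 > ρ²=41 → inactive
o3: d²=244 > ρ²=41 → inactive
o4: d²=25 ≤ ρ²=41; F_rep = 12·(-3,-4)/25² = (-0.0576,-0.0768)
F = F_att + ΣF_rep = (-0.0576,16.1732)
p' = p + 1/20·F = (-5.0029,-7.1913)

Fx=-0.0576 Fy=16.1732 x'=-5.0029 y'=-7.1913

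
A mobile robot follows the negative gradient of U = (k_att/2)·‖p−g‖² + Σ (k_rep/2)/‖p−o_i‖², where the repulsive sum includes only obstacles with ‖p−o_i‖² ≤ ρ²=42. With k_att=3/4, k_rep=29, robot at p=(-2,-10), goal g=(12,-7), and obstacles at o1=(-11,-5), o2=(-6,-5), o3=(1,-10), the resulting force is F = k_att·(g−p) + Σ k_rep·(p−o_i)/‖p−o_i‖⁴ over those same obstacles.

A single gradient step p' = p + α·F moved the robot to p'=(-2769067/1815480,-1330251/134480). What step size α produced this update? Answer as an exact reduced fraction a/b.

α = 1/20

F_att = 3/4·(g−p) = 3/4·(14,3) = (10.5000,2.2500)
o1: d²=106 > ρ²=42 → inactive
o2: d²=41 ≤ ρ²=42; F_rep = 29·(4,-5)/41² = (0.0690,-0.0863)
o3: d²=9 ≤ ρ²=42; F_rep = 29·(-3,0)/9² = (-1.0741,0.0000)
F = F_att + ΣF_rep = (9.4949,2.1637)
Δp = p'−p = (0.4747,0.1082); α = Δx/Fx = (861893/1815480) / (861893/90774) = 1/20
check: Δy/Fy = (14549/134480) / (14549/6724) = 1/20 ✓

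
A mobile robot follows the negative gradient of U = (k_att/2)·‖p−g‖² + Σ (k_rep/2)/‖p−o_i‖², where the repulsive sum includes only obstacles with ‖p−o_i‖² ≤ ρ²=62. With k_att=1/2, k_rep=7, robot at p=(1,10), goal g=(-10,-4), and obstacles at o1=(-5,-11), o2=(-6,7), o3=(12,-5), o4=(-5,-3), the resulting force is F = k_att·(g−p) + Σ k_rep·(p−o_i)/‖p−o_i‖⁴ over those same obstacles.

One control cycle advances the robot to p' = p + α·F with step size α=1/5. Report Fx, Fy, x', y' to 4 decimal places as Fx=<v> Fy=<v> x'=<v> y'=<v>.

Fx=-5.4854 Fy=-6.9938 x'=-0.0971 y'=8.6012

F_att = 1/2·(g−p) = 1/2·(-11,-14) = (-5.5000,-7.0000)
o1: d²=477 > ρ²=62 → inactive
o2: d²=58 ≤ ρ²=62; F_rep = 7·(7,3)/58² = (0.0146,0.0062)
o3: d²=346 > ρ²=62 → inactive
o4: d²=205 > ρ²=62 → inactive
F = F_att + ΣF_rep = (-5.4854,-6.9938)
p' = p + 1/5·F = (-0.0971,8.6012)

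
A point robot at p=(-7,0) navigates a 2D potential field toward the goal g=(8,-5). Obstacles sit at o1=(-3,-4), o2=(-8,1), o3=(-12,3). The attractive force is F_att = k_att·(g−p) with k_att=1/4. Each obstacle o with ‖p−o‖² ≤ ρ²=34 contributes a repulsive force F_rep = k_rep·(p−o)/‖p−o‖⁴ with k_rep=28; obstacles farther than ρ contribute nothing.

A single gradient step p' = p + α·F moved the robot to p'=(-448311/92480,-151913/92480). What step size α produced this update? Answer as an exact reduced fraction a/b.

F_att = 1/4·(g−p) = 1/4·(15,-5) = (3.7500,-1.2500)
o1: d²=32 ≤ ρ²=34; F_rep = 28·(-4,4)/32² = (-0.1094,0.1094)
o2: d²=2 ≤ ρ²=34; F_rep = 28·(1,-1)/2² = (7.0000,-7.0000)
o3: d²=34 ≤ ρ²=34; F_rep = 28·(5,-3)/34² = (0.1211,-0.0727)
F = F_att + ΣF_rep = (10.7617,-8.2133)
Δp = p'−p = (2.1523,-1.6427); α = Δx/Fx = (199049/92480) / (199049/18496) = 1/5
check: Δy/Fy = (-151913/92480) / (-151913/18496) = 1/5 ✓

α = 1/5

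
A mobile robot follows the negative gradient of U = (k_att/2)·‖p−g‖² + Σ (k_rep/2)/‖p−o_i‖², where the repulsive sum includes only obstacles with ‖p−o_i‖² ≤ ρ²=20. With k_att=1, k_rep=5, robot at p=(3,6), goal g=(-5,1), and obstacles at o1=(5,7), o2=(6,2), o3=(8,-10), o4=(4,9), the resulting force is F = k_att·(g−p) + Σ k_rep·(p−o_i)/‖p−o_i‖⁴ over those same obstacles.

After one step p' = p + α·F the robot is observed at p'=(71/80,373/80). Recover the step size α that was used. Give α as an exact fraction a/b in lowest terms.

α = 1/4

F_att = 1·(g−p) = 1·(-8,-5) = (-8.0000,-5.0000)
o1: d²=5 ≤ ρ²=20; F_rep = 5·(-2,-1)/5² = (-0.4000,-0.2000)
o2: d²=25 > ρ²=20 → inactive
o3: d²=281 > ρ²=20 → inactive
o4: d²=10 ≤ ρ²=20; F_rep = 5·(-1,-3)/10² = (-0.0500,-0.1500)
F = F_att + ΣF_rep = (-8.4500,-5.3500)
Δp = p'−p = (-2.1125,-1.3375); α = Δx/Fx = (-169/80) / (-169/20) = 1/4
check: Δy/Fy = (-107/80) / (-107/20) = 1/4 ✓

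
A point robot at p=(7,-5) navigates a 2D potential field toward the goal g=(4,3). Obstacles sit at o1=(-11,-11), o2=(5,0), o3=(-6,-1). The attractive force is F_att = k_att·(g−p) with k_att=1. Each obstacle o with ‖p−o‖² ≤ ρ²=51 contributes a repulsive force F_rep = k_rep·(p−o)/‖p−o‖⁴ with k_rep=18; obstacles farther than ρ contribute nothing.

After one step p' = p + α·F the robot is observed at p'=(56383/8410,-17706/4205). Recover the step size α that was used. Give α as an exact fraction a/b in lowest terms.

α = 1/10

F_att = 1·(g−p) = 1·(-3,8) = (-3.0000,8.0000)
o1: d²=360 > ρ²=51 → inactive
o2: d²=29 ≤ ρ²=51; F_rep = 18·(2,-5)/29² = (0.0428,-0.1070)
o3: d²=185 > ρ²=51 → inactive
F = F_att + ΣF_rep = (-2.9572,7.8930)
Δp = p'−p = (-0.2957,0.7893); α = Δx/Fx = (-2487/8410) / (-2487/841) = 1/10
check: Δy/Fy = (3319/4205) / (6638/841) = 1/10 ✓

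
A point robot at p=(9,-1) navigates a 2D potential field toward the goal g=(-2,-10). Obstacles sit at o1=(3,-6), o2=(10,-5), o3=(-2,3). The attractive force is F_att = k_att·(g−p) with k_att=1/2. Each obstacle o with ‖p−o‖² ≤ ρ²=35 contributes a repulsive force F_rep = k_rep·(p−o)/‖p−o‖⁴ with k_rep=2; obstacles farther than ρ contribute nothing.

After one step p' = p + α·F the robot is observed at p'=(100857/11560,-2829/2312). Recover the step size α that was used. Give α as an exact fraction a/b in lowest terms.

α = 1/20

F_att = 1/2·(g−p) = 1/2·(-11,-9) = (-5.5000,-4.5000)
o1: d²=61 > ρ²=35 → inactive
o2: d²=17 ≤ ρ²=35; F_rep = 2·(-1,4)/17² = (-0.0069,0.0277)
o3: d²=137 > ρ²=35 → inactive
F = F_att + ΣF_rep = (-5.5069,-4.4723)
Δp = p'−p = (-0.2753,-0.2236); α = Δx/Fx = (-3183/11560) / (-3183/578) = 1/20
check: Δy/Fy = (-517/2312) / (-2585/578) = 1/20 ✓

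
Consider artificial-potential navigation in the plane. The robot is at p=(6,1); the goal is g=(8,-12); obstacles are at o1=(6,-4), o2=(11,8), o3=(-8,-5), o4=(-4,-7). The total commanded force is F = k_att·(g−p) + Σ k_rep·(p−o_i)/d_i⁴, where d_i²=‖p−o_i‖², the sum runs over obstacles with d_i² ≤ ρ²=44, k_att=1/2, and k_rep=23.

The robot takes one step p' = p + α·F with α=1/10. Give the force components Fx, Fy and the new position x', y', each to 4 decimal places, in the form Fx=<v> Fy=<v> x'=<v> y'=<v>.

Fx=1.0000 Fy=-6.3160 x'=6.1000 y'=0.3684

F_att = 1/2·(g−p) = 1/2·(2,-13) = (1.0000,-6.5000)
o1: d²=25 ≤ ρ²=44; F_rep = 23·(0,5)/25² = (0.0000,0.1840)
o2: d²=74 > ρ²=44 → inactive
o3: d²=232 > ρ²=44 → inactive
o4: d²=164 > ρ²=44 → inactive
F = F_att + ΣF_rep = (1.0000,-6.3160)
p' = p + 1/10·F = (6.1000,0.3684)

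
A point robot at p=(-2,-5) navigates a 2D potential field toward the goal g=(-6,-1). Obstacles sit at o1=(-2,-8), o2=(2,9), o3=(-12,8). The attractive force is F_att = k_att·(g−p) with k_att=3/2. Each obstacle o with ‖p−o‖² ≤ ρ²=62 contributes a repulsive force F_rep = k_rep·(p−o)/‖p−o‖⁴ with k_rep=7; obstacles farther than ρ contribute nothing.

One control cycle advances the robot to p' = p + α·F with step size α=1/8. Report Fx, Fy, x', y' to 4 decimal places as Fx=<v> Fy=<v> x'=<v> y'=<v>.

Fx=-6.0000 Fy=6.2593 x'=-2.7500 y'=-4.2176

F_att = 3/2·(g−p) = 3/2·(-4,4) = (-6.0000,6.0000)
o1: d²=9 ≤ ρ²=62; F_rep = 7·(0,3)/9² = (0.0000,0.2593)
o2: d²=212 > ρ²=62 → inactive
o3: d²=269 > ρ²=62 → inactive
F = F_att + ΣF_rep = (-6.0000,6.2593)
p' = p + 1/8·F = (-2.7500,-4.2176)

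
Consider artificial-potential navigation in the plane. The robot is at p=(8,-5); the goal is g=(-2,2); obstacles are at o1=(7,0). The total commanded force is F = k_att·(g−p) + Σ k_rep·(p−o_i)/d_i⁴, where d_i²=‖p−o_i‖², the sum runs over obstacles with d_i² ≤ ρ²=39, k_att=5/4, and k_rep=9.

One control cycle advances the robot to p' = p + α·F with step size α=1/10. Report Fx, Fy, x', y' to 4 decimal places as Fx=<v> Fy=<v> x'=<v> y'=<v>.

F_att = 5/4·(g−p) = 5/4·(-10,7) = (-12.5000,8.7500)
o1: d²=26 ≤ ρ²=39; F_rep = 9·(1,-5)/26² = (0.0133,-0.0666)
F = F_att + ΣF_rep = (-12.4867,8.6834)
p' = p + 1/10·F = (6.7513,-4.1317)

Fx=-12.4867 Fy=8.6834 x'=6.7513 y'=-4.1317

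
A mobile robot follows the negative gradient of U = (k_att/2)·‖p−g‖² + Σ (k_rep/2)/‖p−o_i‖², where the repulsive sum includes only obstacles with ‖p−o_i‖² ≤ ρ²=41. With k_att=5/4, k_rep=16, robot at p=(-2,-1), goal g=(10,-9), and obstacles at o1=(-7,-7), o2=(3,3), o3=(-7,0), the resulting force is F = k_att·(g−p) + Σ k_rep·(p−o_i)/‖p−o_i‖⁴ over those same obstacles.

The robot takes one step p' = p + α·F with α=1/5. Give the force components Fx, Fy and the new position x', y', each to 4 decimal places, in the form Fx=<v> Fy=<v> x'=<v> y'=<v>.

F_att = 5/4·(g−p) = 5/4·(12,-8) = (15.0000,-10.0000)
o1: d²=61 > ρ²=41 → inactive
o2: d²=41 ≤ ρ²=41; F_rep = 16·(-5,-4)/41² = (-0.0476,-0.0381)
o3: d²=26 ≤ ρ²=41; F_rep = 16·(5,-1)/26² = (0.1183,-0.0237)
F = F_att + ΣF_rep = (15.0708,-10.0617)
p' = p + 1/5·F = (1.0142,-3.0123)

Fx=15.0708 Fy=-10.0617 x'=1.0142 y'=-3.0123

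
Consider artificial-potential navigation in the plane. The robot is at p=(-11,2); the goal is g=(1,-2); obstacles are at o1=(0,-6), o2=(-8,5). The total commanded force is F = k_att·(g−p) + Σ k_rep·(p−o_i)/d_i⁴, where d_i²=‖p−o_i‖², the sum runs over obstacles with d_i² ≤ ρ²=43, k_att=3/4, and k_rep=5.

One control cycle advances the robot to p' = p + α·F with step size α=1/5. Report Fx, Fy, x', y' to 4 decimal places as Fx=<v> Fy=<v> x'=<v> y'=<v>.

F_att = 3/4·(g−p) = 3/4·(12,-4) = (9.0000,-3.0000)
o1: d²=185 > ρ²=43 → inactive
o2: d²=18 ≤ ρ²=43; F_rep = 5·(-3,-3)/18² = (-0.0463,-0.0463)
F = F_att + ΣF_rep = (8.9537,-3.0463)
p' = p + 1/5·F = (-9.2093,1.3907)

Fx=8.9537 Fy=-3.0463 x'=-9.2093 y'=1.3907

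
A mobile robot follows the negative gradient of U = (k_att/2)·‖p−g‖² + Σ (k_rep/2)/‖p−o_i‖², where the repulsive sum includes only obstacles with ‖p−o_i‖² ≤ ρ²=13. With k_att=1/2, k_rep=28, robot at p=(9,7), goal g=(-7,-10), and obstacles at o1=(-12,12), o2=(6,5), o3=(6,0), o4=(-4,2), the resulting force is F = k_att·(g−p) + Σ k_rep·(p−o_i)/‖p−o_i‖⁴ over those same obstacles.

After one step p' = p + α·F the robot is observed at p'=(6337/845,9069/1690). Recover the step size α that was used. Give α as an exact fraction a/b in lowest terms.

α = 1/5

F_att = 1/2·(g−p) = 1/2·(-16,-17) = (-8.0000,-8.5000)
o1: d²=466 > ρ²=13 → inactive
o2: d²=13 ≤ ρ²=13; F_rep = 28·(3,2)/13² = (0.4970,0.3314)
o3: d²=58 > ρ²=13 → inactive
o4: d²=194 > ρ²=13 → inactive
F = F_att + ΣF_rep = (-7.5030,-8.1686)
Δp = p'−p = (-1.5006,-1.6337); α = Δx/Fx = (-1268/845) / (-1268/169) = 1/5
check: Δy/Fy = (-2761/1690) / (-2761/338) = 1/5 ✓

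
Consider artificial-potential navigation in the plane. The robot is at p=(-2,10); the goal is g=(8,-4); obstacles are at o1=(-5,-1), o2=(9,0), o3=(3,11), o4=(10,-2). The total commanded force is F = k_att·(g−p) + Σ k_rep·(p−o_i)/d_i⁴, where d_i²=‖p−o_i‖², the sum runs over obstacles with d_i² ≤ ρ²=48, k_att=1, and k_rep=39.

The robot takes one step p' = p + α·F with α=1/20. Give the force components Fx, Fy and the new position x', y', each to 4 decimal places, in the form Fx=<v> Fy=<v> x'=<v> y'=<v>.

Fx=9.7115 Fy=-14.0577 x'=-1.5144 y'=9.2971

F_att = 1·(g−p) = 1·(10,-14) = (10.0000,-14.0000)
o1: d²=130 > ρ²=48 → inactive
o2: d²=221 > ρ²=48 → inactive
o3: d²=26 ≤ ρ²=48; F_rep = 39·(-5,-1)/26² = (-0.2885,-0.0577)
o4: d²=288 > ρ²=48 → inactive
F = F_att + ΣF_rep = (9.7115,-14.0577)
p' = p + 1/20·F = (-1.5144,9.2971)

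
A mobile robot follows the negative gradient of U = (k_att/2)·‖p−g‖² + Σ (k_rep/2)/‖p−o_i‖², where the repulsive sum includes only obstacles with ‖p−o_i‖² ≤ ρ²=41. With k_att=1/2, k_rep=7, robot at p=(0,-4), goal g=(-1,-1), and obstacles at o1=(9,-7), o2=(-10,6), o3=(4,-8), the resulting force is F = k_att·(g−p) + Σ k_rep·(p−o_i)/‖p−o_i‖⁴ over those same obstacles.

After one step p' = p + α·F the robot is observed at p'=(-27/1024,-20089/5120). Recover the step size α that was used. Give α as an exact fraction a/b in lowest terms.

α = 1/20

F_att = 1/2·(g−p) = 1/2·(-1,3) = (-0.5000,1.5000)
o1: d²=90 > ρ²=41 → inactive
o2: d²=200 > ρ²=41 → inactive
o3: d²=32 ≤ ρ²=41; F_rep = 7·(-4,4)/32² = (-0.0273,0.0273)
F = F_att + ΣF_rep = (-0.5273,1.5273)
Δp = p'−p = (-0.0264,0.0764); α = Δx/Fx = (-27/1024) / (-135/256) = 1/20
check: Δy/Fy = (391/5120) / (391/256) = 1/20 ✓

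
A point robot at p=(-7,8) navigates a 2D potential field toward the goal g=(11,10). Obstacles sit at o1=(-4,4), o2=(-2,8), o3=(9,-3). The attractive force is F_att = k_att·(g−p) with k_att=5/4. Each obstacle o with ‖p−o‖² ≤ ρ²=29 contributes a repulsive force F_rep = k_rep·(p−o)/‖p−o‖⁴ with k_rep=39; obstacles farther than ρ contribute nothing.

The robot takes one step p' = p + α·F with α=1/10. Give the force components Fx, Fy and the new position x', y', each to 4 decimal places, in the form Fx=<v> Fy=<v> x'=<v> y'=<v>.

F_att = 5/4·(g−p) = 5/4·(18,2) = (22.5000,2.5000)
o1: d²=25 ≤ ρ²=29; F_rep = 39·(-3,4)/25² = (-0.1872,0.2496)
o2: d²=25 ≤ ρ²=29; F_rep = 39·(-5,0)/25² = (-0.3120,0.0000)
o3: d²=377 > ρ²=29 → inactive
F = F_att + ΣF_rep = (22.0008,2.7496)
p' = p + 1/10·F = (-4.7999,8.2750)

Fx=22.0008 Fy=2.7496 x'=-4.7999 y'=8.2750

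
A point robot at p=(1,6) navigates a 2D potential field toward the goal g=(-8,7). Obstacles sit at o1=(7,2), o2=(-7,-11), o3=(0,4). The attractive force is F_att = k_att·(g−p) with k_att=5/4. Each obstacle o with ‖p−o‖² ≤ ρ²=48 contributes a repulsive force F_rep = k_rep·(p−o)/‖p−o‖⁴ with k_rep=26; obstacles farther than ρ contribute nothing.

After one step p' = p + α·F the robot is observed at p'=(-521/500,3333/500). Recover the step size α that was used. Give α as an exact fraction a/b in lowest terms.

F_att = 5/4·(g−p) = 5/4·(-9,1) = (-11.2500,1.2500)
o1: d²=52 > ρ²=48 → inactive
o2: d²=353 > ρ²=48 → inactive
o3: d²=5 ≤ ρ²=48; F_rep = 26·(1,2)/5² = (1.0400,2.0800)
F = F_att + ΣF_rep = (-10.2100,3.3300)
Δp = p'−p = (-2.0420,0.6660); α = Δx/Fx = (-1021/500) / (-1021/100) = 1/5
check: Δy/Fy = (333/500) / (333/100) = 1/5 ✓

α = 1/5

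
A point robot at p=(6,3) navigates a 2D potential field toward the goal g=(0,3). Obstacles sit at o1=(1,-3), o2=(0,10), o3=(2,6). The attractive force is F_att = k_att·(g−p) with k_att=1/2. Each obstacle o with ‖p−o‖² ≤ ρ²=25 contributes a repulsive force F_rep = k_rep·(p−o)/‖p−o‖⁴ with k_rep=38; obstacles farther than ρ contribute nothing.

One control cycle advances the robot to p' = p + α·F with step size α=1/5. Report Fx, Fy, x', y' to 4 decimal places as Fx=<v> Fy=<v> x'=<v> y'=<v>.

Fx=-2.7568 Fy=-0.1824 x'=5.4486 y'=2.9635

F_att = 1/2·(g−p) = 1/2·(-6,0) = (-3.0000,0.0000)
o1: d²=61 > ρ²=25 → inactive
o2: d²=85 > ρ²=25 → inactive
o3: d²=25 ≤ ρ²=25; F_rep = 38·(4,-3)/25² = (0.2432,-0.1824)
F = F_att + ΣF_rep = (-2.7568,-0.1824)
p' = p + 1/5·F = (5.4486,2.9635)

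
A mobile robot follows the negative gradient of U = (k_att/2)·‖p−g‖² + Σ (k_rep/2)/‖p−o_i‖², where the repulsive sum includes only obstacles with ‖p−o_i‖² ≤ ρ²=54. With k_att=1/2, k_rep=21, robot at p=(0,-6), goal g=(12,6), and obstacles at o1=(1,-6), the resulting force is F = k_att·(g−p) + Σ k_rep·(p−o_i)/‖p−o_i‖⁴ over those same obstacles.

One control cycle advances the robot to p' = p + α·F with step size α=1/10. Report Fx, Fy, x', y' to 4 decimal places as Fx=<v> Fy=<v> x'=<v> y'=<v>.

F_att = 1/2·(g−p) = 1/2·(12,12) = (6.0000,6.0000)
o1: d²=1 ≤ ρ²=54; F_rep = 21·(-1,0)/1² = (-21.0000,0.0000)
F = F_att + ΣF_rep = (-15.0000,6.0000)
p' = p + 1/10·F = (-1.5000,-5.4000)

Fx=-15.0000 Fy=6.0000 x'=-1.5000 y'=-5.4000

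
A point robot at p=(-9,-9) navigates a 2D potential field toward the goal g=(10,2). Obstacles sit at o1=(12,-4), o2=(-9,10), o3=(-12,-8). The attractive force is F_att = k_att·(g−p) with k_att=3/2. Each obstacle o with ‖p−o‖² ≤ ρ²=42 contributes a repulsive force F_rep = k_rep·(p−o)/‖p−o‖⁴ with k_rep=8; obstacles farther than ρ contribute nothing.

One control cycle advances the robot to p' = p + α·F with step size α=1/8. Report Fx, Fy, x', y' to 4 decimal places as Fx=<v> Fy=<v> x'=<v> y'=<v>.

Fx=28.7400 Fy=16.4200 x'=-5.4075 y'=-6.9475

F_att = 3/2·(g−p) = 3/2·(19,11) = (28.5000,16.5000)
o1: d²=466 > ρ²=42 → inactive
o2: d²=361 > ρ²=42 → inactive
o3: d²=10 ≤ ρ²=42; F_rep = 8·(3,-1)/10² = (0.2400,-0.0800)
F = F_att + ΣF_rep = (28.7400,16.4200)
p' = p + 1/8·F = (-5.4075,-6.9475)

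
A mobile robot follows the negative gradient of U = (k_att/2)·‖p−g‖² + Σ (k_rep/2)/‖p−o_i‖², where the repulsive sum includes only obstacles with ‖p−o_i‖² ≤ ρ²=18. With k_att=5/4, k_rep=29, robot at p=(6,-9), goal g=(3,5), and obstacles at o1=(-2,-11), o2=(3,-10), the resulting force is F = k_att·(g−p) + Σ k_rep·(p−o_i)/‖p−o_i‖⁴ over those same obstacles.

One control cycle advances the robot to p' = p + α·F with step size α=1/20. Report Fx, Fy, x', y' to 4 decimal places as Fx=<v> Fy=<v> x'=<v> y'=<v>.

F_att = 5/4·(g−p) = 5/4·(-3,14) = (-3.7500,17.5000)
o1: d²=68 > ρ²=18 → inactive
o2: d²=10 ≤ ρ²=18; F_rep = 29·(3,1)/10² = (0.8700,0.2900)
F = F_att + ΣF_rep = (-2.8800,17.7900)
p' = p + 1/20·F = (5.8560,-8.1105)

Fx=-2.8800 Fy=17.7900 x'=5.8560 y'=-8.1105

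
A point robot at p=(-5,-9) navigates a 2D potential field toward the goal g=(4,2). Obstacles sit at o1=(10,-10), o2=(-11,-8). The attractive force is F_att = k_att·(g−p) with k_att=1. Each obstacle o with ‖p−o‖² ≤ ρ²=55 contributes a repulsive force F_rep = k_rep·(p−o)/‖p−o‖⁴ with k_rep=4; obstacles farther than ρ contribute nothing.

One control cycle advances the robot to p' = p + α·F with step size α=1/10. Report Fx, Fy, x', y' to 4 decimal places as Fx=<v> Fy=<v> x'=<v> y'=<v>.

Fx=9.0175 Fy=10.9971 x'=-4.0982 y'=-7.9003

F_att = 1·(g−p) = 1·(9,11) = (9.0000,11.0000)
o1: d²=226 > ρ²=55 → inactive
o2: d²=37 ≤ ρ²=55; F_rep = 4·(6,-1)/37² = (0.0175,-0.0029)
F = F_att + ΣF_rep = (9.0175,10.9971)
p' = p + 1/10·F = (-4.0982,-7.9003)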